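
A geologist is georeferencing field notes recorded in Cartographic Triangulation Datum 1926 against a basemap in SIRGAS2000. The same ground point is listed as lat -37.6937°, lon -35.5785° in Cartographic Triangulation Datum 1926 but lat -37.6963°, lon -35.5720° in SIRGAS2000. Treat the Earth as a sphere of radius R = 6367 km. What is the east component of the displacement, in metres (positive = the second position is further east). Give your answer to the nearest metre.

ΔE = 572 m

Δφ = -37.6963° − -37.6937° = -0.0026°; Δλ = -35.5720° − -35.5785° = +0.0065°.
1° along a meridian = πR/180 = 111125 m.
ΔN = Δφ × 111125 = -288.9 m; ΔE = Δλ × 111125 × cos(-37.6937°) = +0.0065 × 111125 × 0.791291 = 571.6 m.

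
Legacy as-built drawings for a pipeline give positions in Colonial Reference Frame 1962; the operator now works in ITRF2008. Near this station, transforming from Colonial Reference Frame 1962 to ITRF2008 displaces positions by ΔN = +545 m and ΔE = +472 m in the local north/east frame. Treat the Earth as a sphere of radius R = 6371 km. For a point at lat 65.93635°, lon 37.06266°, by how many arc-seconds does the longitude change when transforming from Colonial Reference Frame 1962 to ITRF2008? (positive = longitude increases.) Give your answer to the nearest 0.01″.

Δλ = 37.48″

At latitude 65.93635°, cos φ = 0.407751.
One radian of longitude at latitude φ spans R cos φ, so Δλ = ΔE / (R cos φ) = 472.0 / (6371000 × 0.407751) = 1.8169e-04 rad = 37.477″.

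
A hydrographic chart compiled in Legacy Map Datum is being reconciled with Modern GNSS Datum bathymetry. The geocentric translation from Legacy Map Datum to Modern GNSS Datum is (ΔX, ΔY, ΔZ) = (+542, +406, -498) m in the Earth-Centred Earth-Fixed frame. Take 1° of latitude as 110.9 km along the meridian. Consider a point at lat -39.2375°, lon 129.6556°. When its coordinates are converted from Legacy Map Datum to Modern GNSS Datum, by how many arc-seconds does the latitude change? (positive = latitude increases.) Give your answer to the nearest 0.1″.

Δφ = -13.2″

sin φ = -0.632536, cos φ = 0.774531, sin λ = 0.769894, cos λ = -0.638171.
North component: ΔN = −sin φ cos λ·ΔX − sin φ sin λ·ΔY + cos φ·ΔZ = −(-0.632536)(-0.638171)(542) − (-0.632536)(0.769894)(406) + (0.774531)(-498) = -406.79 m.
1° of latitude spans 110900 m, so Δφ = -406.79 / 110900 × 3600 = -13.205″.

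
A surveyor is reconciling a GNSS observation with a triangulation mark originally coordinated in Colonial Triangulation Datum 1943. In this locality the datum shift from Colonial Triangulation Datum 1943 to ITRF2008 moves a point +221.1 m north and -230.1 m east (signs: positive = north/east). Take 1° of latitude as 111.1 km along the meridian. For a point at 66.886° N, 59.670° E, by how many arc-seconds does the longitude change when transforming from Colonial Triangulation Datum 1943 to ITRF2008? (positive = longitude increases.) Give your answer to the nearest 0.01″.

Δλ = -18.99″

At latitude 66.886°, cos φ = 0.392562.
1° of longitude at this latitude = 111.1 × cos φ = 43.61 km, so Δλ = -230.1 / 43613.6 = -0.0052759° = -18.993″.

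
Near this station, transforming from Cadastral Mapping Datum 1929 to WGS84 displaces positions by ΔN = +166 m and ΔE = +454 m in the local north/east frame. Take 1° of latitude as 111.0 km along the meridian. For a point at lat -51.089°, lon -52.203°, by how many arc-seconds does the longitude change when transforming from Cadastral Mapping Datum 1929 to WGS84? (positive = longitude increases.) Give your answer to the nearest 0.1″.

Δλ = 23.4″

At latitude -51.089°, cos φ = 0.628112.
1° of longitude at this latitude = 111.0 × cos φ = 69.72 km, so Δλ = 454.0 / 69720.5 = 0.0065117° = 23.442″.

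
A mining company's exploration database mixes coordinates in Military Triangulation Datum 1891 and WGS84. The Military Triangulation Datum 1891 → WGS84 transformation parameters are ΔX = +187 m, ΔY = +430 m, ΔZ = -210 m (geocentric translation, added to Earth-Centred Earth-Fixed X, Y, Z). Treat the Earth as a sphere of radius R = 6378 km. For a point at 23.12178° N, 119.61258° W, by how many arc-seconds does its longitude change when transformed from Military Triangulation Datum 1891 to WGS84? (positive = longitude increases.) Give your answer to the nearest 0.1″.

sin φ = 0.392687, cos φ = 0.919672, sin λ = -0.869386, cos λ = -0.494133.
East component: ΔE = −sin λ·ΔX + cos λ·ΔY = −(-0.869386)(187) + (-0.494133)(430) = -49.90 m.
1° of latitude spans πR/180 = 111317 m; at latitude φ, 1° of longitude spans that × cos φ = 102375.3 m, so Δλ = -49.90 / 102375.3 × 3600 = -1.755″.

Δλ = -1.8″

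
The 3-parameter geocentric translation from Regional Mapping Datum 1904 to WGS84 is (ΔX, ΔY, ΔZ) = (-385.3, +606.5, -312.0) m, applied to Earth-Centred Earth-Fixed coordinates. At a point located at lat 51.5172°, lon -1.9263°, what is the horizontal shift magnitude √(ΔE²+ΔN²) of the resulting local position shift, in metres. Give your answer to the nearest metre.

At φ = 51.5172°, λ = -1.9263°: sin φ = 0.782795, cos φ = 0.622280, sin λ = -0.033614, cos λ = 0.999435.
ΔE = −sin λ·ΔX + cos λ·ΔY = −(-0.033614)·(-385.3) + (0.999435)·(606.5) = 593.21 m.
ΔN = −sin φ cos λ·ΔX − sin φ sin λ·ΔY + cos φ·ΔZ = −(0.782795)(0.999435)(-385.3) − (0.782795)(-0.033614)(606.5) + (0.622280)(-312.0) = 123.25 m.
Horizontal magnitude = √(ΔE² + ΔN²) = √(593.21² + 123.25²) = 605.87 m.

606 m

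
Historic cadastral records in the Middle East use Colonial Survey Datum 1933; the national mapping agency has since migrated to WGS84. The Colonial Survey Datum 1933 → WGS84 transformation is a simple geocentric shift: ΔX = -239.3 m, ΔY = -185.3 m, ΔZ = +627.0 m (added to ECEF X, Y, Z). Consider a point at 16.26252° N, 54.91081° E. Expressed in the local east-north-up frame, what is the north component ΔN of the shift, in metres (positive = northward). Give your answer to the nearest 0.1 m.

At φ = 16.26252°, λ = 54.91081°: sin φ = 0.280039, cos φ = 0.959989, sin λ = 0.818258, cos λ = 0.574851.
ΔN = −sin φ cos λ·ΔX − sin φ sin λ·ΔY + cos φ·ΔZ = −(0.280039)(0.574851)(-239.3) − (0.280039)(0.818258)(-185.3) + (0.959989)(627.0) = 682.90 m.

ΔN = 682.9 m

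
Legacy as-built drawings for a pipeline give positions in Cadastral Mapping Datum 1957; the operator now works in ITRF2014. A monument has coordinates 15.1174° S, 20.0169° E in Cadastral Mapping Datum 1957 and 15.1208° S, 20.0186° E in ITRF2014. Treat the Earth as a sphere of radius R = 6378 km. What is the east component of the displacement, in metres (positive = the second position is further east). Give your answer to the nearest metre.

ΔE = 183 m

Δφ = -15.1208° − -15.1174° = -0.0034°; Δλ = 20.0186° − 20.0169° = +0.0017°.
1° along a meridian = πR/180 = 111317 m.
ΔN = Δφ × 111317 = -378.5 m; ΔE = Δλ × 111317 × cos(-15.1174°) = +0.0017 × 111317 × 0.965393 = 182.7 m.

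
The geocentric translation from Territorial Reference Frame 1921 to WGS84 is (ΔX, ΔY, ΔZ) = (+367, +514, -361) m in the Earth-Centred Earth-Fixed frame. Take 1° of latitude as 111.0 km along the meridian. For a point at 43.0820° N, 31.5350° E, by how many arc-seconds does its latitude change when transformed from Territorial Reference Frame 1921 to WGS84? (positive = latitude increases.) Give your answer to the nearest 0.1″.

sin φ = 0.683044, cos φ = 0.730377, sin λ = 0.523019, cos λ = 0.852321.
North component: ΔN = −sin φ cos λ·ΔX − sin φ sin λ·ΔY + cos φ·ΔZ = −(0.683044)(0.852321)(367) − (0.683044)(0.523019)(514) + (0.730377)(-361) = -660.95 m.
1° of latitude spans 111000 m, so Δφ = -660.95 / 111000 × 3600 = -21.436″.

Δφ = -21.4″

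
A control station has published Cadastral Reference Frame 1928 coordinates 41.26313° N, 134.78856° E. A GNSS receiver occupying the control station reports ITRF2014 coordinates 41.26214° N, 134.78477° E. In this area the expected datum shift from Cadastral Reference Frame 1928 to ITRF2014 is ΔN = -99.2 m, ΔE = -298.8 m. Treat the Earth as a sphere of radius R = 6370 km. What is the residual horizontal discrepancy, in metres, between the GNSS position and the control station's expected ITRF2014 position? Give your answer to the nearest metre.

21 m

Observed coordinate differences: Δφ = -0.00099°, Δλ = -0.00379°.
Converting to metres (1° lat = 111177 m, cos φ = 0.751689): observed ΔN = -110.1 m, observed ΔE = -316.7 m.
Subtracting the expected shift leaves a residual of -110.1 − (-99.2) = -10.9 m north and -316.7 − (-298.8) = -17.9 m east.
Residual distance = √((-10.9)² + (-17.9)²) = 21.0 m.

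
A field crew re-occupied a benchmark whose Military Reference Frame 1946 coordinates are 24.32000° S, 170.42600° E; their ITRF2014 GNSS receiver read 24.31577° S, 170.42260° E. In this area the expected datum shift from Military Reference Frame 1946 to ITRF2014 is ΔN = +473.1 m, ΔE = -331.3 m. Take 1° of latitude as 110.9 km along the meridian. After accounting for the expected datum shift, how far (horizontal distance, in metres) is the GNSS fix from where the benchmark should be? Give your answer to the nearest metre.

13 m

Observed coordinate differences: Δφ = +0.00423°, Δλ = -0.00340°.
Converting to metres (1° lat = 110900 m, cos φ = 0.911260): observed ΔN = 469.1 m, observed ΔE = -343.6 m.
Subtracting the expected shift leaves a residual of 469.1 − (473.1) = -4.0 m north and -343.6 − (-331.3) = -12.3 m east.
Residual distance = √((-4.0)² + (-12.3)²) = 12.9 m.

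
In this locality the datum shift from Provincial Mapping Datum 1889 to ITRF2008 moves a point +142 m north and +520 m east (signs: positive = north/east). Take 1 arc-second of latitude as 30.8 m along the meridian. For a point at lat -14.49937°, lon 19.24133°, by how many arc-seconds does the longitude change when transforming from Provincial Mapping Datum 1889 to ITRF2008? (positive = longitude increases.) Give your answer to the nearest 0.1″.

Δλ = 17.4″

At latitude -14.49937°, cos φ = 0.968150.
1″ of longitude at this latitude = 30.80 × cos φ = 29.8190 m, so Δλ = 520.0 / 29.8190 = 17.439″.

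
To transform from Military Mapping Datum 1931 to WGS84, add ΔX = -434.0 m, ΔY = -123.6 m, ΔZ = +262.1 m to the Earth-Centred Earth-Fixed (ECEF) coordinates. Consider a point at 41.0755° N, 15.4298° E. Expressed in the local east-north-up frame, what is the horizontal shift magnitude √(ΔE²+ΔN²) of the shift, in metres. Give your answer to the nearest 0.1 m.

494.1 m

At φ = 41.0755°, λ = 15.4298°: sin φ = 0.657053, cos φ = 0.753844, sin λ = 0.266058, cos λ = 0.963957.
ΔE = −sin λ·ΔX + cos λ·ΔY = −(0.266058)·(-434.0) + (0.963957)·(-123.6) = -3.68 m.
ΔN = −sin φ cos λ·ΔX − sin φ sin λ·ΔY + cos φ·ΔZ = −(0.657053)(0.963957)(-434.0) − (0.657053)(0.266058)(-123.6) + (0.753844)(262.1) = 494.07 m.
Horizontal magnitude = √(ΔE² + ΔN²) = √((-3.68)² + 494.07²) = 494.09 m.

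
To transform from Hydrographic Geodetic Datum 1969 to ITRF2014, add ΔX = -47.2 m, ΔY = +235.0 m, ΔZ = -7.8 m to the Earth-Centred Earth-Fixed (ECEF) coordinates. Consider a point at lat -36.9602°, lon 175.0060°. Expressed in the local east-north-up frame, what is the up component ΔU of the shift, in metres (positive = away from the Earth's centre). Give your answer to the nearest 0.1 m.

The local up (radial) axis is (cos φ cos λ, cos φ sin λ, sin φ), giving ΔU = 37.572 + 16.346 + 4.690 = 58.61 m.

ΔU = 58.6 m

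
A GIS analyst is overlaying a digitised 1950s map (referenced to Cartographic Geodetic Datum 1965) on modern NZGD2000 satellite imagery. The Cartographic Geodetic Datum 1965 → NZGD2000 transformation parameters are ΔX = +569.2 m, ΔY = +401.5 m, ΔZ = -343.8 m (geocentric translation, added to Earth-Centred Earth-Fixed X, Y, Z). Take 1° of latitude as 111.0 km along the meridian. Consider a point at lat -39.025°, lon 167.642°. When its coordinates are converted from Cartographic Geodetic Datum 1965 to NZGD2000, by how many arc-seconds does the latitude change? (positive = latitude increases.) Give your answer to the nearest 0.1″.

sin φ = -0.629659, cos φ = 0.776871, sin λ = 0.214019, cos λ = -0.976829.
North component: ΔN = −sin φ cos λ·ΔX − sin φ sin λ·ΔY + cos φ·ΔZ = −(-0.629659)(-0.976829)(569.2) − (-0.629659)(0.214019)(401.5) + (0.776871)(-343.8) = -563.08 m.
1° of latitude spans 111000 m, so Δφ = -563.08 / 111000 × 3600 = -18.262″.

Δφ = -18.3″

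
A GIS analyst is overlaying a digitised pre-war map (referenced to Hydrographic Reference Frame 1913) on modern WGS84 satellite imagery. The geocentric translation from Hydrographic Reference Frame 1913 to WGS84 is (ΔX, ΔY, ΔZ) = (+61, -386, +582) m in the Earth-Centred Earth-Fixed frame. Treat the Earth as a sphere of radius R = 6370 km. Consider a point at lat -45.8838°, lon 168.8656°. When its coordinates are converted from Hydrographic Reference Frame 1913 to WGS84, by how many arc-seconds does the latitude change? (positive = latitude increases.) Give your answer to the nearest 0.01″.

sin φ = -0.717930, cos φ = 0.696116, sin λ = 0.193111, cos λ = -0.981177.
North component: ΔN = −sin φ cos λ·ΔX − sin φ sin λ·ΔY + cos φ·ΔZ = −(-0.717930)(-0.981177)(61) − (-0.717930)(0.193111)(-386) + (0.696116)(582) = 308.65 m.
1° of latitude spans πR/180 = 111177 m, so Δφ = 308.65 / 111177 × 3600 = 9.994″.

Δφ = 9.99″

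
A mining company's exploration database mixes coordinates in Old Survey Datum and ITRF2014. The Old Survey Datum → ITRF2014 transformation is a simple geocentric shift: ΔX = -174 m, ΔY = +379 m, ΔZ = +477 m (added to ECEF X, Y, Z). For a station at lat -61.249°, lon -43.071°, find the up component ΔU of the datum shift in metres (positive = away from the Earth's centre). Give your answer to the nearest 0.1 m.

At φ = -61.249°, λ = -43.071°: sin φ = -0.876718, cos φ = 0.481004, sin λ = -0.682904, cos λ = 0.730508.
ΔU = cos φ cos λ·ΔX + cos φ sin λ·ΔY + sin φ·ΔZ = (0.481004)(0.730508)(-174) + (0.481004)(-0.682904)(379) + (-0.876718)(477) = -603.83 m.

ΔU = -603.8 m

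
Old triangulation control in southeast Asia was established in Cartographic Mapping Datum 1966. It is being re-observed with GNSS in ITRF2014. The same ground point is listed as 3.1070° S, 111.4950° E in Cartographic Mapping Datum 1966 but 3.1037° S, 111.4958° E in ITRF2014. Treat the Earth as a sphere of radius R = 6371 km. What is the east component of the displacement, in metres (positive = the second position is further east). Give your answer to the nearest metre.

ΔE = 89 m

Δφ = -3.1037° − -3.1070° = +0.0033°; Δλ = 111.4958° − 111.4950° = +0.0008°.
1° along a meridian = πR/180 = 111195 m.
ΔN = Δφ × 111195 = 366.9 m; ΔE = Δλ × 111195 × cos(-3.1070°) = +0.0008 × 111195 × 0.998530 = 88.8 m.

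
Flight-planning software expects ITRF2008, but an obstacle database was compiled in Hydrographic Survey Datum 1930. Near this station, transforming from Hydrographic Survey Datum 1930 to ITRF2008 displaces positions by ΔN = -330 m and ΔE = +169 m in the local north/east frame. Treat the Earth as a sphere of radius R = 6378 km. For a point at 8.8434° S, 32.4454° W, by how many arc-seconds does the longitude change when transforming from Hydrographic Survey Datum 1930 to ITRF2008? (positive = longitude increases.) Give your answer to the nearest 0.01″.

Δλ = 5.53″

At latitude -8.8434°, cos φ = 0.988112.
One radian of longitude at latitude φ spans R cos φ, so Δλ = ΔE / (R cos φ) = 169.0 / (6378000 × 0.988112) = 2.6816e-05 rad = 5.531″.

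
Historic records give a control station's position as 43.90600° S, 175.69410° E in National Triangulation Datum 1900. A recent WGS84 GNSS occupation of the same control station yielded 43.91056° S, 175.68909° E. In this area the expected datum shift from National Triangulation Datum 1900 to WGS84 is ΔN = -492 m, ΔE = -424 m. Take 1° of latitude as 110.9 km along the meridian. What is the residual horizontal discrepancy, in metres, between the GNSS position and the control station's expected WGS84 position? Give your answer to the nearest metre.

27 m

Observed coordinate differences: Δφ = -0.00456°, Δλ = -0.00501°.
Converting to metres (1° lat = 110900 m, cos φ = 0.720478): observed ΔN = -505.7 m, observed ΔE = -400.3 m.
Subtracting the expected shift leaves a residual of -505.7 − (-492) = -13.7 m north and -400.3 − (-424) = 23.7 m east.
Residual distance = √((-13.7)² + 23.7²) = 27.4 m.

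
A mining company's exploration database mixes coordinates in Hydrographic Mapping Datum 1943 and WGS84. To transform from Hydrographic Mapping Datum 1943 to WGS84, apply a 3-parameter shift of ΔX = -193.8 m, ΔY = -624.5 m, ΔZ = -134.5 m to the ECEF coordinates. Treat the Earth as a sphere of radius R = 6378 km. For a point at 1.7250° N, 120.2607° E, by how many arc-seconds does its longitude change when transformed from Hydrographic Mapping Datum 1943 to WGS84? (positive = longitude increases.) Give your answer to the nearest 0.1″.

Δλ = 15.6″

sin φ = 0.030102, cos φ = 0.999547, sin λ = 0.863741, cos λ = -0.503935.
East component: ΔE = −sin λ·ΔX + cos λ·ΔY = −(0.863741)(-193.8) + (-0.503935)(-624.5) = 482.10 m.
1° of latitude spans πR/180 = 111317 m; at latitude φ, 1° of longitude spans that × cos φ = 111266.7 m, so Δλ = 482.10 / 111266.7 × 3600 = 15.598″.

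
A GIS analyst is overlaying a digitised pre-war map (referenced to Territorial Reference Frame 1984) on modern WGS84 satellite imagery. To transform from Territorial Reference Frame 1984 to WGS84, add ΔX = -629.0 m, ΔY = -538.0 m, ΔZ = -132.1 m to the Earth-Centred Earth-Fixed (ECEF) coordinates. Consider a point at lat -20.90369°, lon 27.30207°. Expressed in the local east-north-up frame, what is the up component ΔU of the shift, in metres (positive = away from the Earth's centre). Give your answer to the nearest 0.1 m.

ΔU = -705.5 m

The local up (radial) axis is (cos φ cos λ, cos φ sin λ, sin φ), giving ΔU = -522.142 − 230.529 + 47.133 = -705.54 m.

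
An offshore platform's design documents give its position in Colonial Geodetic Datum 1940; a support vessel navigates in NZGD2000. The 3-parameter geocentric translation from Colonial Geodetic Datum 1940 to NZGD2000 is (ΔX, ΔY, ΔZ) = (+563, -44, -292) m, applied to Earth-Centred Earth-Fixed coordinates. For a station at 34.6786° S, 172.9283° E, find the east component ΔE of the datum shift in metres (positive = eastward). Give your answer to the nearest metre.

ΔE = -26 m

At φ = -34.6786°, λ = 172.9283°: sin φ = -0.568972, cos φ = 0.822357, sin λ = 0.123111, cos λ = -0.992393.
ΔE = −sin λ·ΔX + cos λ·ΔY = −(0.123111)·(563) + (-0.992393)·(-44) = -25.65 m.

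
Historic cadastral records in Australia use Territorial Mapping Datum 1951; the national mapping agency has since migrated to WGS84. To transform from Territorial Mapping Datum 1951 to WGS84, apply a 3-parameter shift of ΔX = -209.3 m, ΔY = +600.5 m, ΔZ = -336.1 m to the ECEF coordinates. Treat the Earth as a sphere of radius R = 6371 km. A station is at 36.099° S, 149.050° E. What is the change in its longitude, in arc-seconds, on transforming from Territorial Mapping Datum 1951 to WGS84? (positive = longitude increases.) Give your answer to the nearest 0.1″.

Δλ = -16.3″

sin φ = -0.589182, cos φ = 0.808000, sin λ = 0.514290, cos λ = -0.857616.
East component: ΔE = −sin λ·ΔX + cos λ·ΔY = −(0.514290)(-209.3) + (-0.857616)(600.5) = -407.36 m.
1° of latitude spans πR/180 = 111195 m; at latitude φ, 1° of longitude spans that × cos φ = 89845.5 m, so Δλ = -407.36 / 89845.5 × 3600 = -16.322″.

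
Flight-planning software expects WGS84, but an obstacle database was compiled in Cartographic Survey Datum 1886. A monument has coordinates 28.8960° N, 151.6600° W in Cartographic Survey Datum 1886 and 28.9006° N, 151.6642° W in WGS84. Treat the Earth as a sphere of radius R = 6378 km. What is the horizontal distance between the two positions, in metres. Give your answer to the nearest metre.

Δφ = 28.9006° − 28.8960° = +0.0046°; Δλ = -151.6642° − -151.6600° = -0.0042°.
1° along a meridian = πR/180 = 111317 m.
ΔN = Δφ × 111317 = 512.1 m; ΔE = Δλ × 111317 × cos(28.8960°) = -0.0042 × 111317 × 0.875498 = -409.3 m.
Distance = √(ΔE² + ΔN²) = √((-409.3)² + 512.1²) = 655.6 m.

656 m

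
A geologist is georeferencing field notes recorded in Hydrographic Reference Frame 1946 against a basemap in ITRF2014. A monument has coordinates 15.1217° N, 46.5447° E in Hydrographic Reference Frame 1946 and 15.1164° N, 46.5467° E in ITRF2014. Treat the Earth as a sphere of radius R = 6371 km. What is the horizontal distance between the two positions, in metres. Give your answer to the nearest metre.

Δφ = 15.1164° − 15.1217° = -0.0053°; Δλ = 46.5467° − 46.5447° = +0.0020°.
1° along a meridian = πR/180 = 111195 m.
ΔN = Δφ × 111195 = -589.3 m; ΔE = Δλ × 111195 × cos(15.1217°) = +0.0020 × 111195 × 0.965374 = 214.7 m.
Distance = √(ΔE² + ΔN²) = √(214.7² + (-589.3)²) = 627.2 m.

627 m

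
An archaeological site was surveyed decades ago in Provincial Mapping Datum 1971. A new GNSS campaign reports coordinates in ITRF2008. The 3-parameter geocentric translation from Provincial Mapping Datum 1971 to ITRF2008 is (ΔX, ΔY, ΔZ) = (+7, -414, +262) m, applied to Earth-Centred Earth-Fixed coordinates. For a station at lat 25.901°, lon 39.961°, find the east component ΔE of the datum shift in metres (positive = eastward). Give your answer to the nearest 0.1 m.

ΔE = -321.8 m

At φ = 25.901°, λ = 39.961°: sin φ = 0.436817, cos φ = 0.899550, sin λ = 0.642266, cos λ = 0.766482.
ΔE = −sin λ·ΔX + cos λ·ΔY = −(0.642266)·(7) + (0.766482)·(-414) = -321.82 m.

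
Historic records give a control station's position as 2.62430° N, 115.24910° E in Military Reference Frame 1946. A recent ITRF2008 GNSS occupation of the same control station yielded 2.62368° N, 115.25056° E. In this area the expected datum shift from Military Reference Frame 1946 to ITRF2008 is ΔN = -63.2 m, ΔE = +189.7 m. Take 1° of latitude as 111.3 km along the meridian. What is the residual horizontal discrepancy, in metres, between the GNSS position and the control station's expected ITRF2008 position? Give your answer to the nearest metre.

28 m

Observed coordinate differences: Δφ = -0.00062°, Δλ = +0.00146°.
Converting to metres (1° lat = 111300 m, cos φ = 0.998951): observed ΔN = -69.0 m, observed ΔE = 162.3 m.
Subtracting the expected shift leaves a residual of -69.0 − (-63.2) = -5.8 m north and 162.3 − (189.7) = -27.4 m east.
Residual distance = √((-5.8)² + (-27.4)²) = 28.0 m.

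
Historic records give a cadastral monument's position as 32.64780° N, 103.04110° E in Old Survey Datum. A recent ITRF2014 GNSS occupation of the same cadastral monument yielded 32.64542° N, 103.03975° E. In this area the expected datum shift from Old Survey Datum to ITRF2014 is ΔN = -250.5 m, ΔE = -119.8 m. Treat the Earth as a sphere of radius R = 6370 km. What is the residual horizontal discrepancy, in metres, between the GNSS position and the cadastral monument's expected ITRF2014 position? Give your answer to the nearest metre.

Observed coordinate differences: Δφ = -0.00238°, Δλ = -0.00135°.
Converting to metres (1° lat = 111177 m, cos φ = 0.842003): observed ΔN = -264.6 m, observed ΔE = -126.4 m.
Subtracting the expected shift leaves a residual of -264.6 − (-250.5) = -14.1 m north and -126.4 − (-119.8) = -6.6 m east.
Residual distance = √((-14.1)² + (-6.6)²) = 15.6 m.

16 m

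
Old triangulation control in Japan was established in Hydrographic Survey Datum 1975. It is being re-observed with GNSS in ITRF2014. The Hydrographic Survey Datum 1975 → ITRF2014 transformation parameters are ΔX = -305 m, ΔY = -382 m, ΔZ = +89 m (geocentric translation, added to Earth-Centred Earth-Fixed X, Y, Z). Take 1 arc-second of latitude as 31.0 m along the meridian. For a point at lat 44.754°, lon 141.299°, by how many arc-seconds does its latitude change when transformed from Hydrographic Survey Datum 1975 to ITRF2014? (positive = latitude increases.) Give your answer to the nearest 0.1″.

sin φ = 0.704064, cos φ = 0.710136, sin λ = 0.625256, cos λ = -0.780419.
North component: ΔN = −sin φ cos λ·ΔX − sin φ sin λ·ΔY + cos φ·ΔZ = −(0.704064)(-0.780419)(-305) − (0.704064)(0.625256)(-382) + (0.710136)(89) = 63.78 m.
1° of latitude spans 3600 × 31.00 = 111600 m, so Δφ = 63.78 / 111600 × 3600 = 2.057″.

Δφ = 2.1″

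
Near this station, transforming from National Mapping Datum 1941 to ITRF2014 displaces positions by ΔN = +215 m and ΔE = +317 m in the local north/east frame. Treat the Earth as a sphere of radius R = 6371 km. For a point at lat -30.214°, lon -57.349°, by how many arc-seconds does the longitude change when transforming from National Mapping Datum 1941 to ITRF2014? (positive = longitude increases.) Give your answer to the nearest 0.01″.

Δλ = 11.88″

At latitude -30.214°, cos φ = 0.864152.
One radian of longitude at latitude φ spans R cos φ, so Δλ = ΔE / (R cos φ) = 317.0 / (6371000 × 0.864152) = 5.7579e-05 rad = 11.876″.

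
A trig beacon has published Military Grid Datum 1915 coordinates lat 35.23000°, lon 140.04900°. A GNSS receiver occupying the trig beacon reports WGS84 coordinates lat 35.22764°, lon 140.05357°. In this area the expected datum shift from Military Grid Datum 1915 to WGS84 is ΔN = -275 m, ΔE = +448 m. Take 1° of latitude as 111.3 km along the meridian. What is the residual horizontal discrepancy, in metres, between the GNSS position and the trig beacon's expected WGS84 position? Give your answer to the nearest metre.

Observed coordinate differences: Δφ = -0.00236°, Δλ = +0.00457°.
Converting to metres (1° lat = 111300 m, cos φ = 0.816843): observed ΔN = -262.7 m, observed ΔE = 415.5 m.
Subtracting the expected shift leaves a residual of -262.7 − (-275) = 12.3 m north and 415.5 − (448) = -32.5 m east.
Residual distance = √(12.3² + (-32.5)²) = 34.8 m.

35 m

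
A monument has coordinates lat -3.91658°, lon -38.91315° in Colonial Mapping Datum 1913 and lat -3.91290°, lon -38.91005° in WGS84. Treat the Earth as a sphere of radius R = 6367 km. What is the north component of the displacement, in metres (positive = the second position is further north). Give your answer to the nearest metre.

Δφ = -3.91290° − -3.91658° = +0.00368°; Δλ = -38.91005° − -38.91315° = +0.00310°.
1° along a meridian = πR/180 = 111125 m.
ΔN = Δφ × 111125 = 408.9 m; ΔE = Δλ × 111125 × cos(-3.91658°) = +0.00310 × 111125 × 0.997665 = 343.7 m.

ΔN = 409 m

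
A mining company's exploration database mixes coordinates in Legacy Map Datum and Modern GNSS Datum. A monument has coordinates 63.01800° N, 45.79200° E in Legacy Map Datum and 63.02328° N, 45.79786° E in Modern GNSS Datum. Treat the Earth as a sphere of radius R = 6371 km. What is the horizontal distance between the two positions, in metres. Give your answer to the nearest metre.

657 m

Δφ = 63.02328° − 63.01800° = +0.00528°; Δλ = 45.79786° − 45.79200° = +0.00586°.
1° along a meridian = πR/180 = 111195 m.
ΔN = Δφ × 111195 = 587.1 m; ΔE = Δλ × 111195 × cos(63.01800°) = +0.00586 × 111195 × 0.453711 = 295.6 m.
Distance = √(ΔE² + ΔN²) = √(295.6² + 587.1²) = 657.3 m.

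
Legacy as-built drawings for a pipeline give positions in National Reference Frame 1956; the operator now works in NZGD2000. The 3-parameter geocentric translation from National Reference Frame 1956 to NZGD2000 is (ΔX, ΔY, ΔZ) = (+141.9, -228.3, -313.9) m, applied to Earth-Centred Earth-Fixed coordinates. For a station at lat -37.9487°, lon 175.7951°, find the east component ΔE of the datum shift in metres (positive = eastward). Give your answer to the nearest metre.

ΔE = 217 m

At φ = -37.9487°, λ = 175.7951°: sin φ = -0.614956, cos φ = 0.788562, sin λ = 0.073323, cos λ = -0.997308.
ΔE = −sin λ·ΔX + cos λ·ΔY = −(0.073323)·(141.9) + (-0.997308)·(-228.3) = 217.28 m.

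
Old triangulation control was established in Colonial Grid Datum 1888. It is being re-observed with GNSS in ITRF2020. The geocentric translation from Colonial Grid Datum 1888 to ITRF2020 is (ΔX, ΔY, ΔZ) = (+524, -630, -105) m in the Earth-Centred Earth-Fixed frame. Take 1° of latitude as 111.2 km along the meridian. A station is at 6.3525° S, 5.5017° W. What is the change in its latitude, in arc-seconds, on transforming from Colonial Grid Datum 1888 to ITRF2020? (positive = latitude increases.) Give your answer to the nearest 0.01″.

sin φ = -0.110645, cos φ = 0.993860, sin λ = -0.095875, cos λ = 0.995393.
North component: ΔN = −sin φ cos λ·ΔX − sin φ sin λ·ΔY + cos φ·ΔZ = −(-0.110645)(0.995393)(524) − (-0.110645)(-0.095875)(-630) + (0.993860)(-105) = -39.96 m.
1° of latitude spans 111200 m, so Δφ = -39.96 / 111200 × 3600 = -1.294″.

Δφ = -1.29″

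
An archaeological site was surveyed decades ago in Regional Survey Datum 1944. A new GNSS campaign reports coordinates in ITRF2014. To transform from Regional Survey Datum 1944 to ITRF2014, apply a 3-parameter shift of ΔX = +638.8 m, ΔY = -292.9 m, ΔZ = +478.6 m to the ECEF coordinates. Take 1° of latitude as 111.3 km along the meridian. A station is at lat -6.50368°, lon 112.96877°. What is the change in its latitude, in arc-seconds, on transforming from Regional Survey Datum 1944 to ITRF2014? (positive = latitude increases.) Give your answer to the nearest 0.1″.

Δφ = 13.5″

sin φ = -0.113267, cos φ = 0.993565, sin λ = 0.920718, cos λ = -0.390229.
North component: ΔN = −sin φ cos λ·ΔX − sin φ sin λ·ΔY + cos φ·ΔZ = −(-0.113267)(-0.390229)(638.8) − (-0.113267)(0.920718)(-292.9) + (0.993565)(478.6) = 416.74 m.
1° of latitude spans 111300 m, so Δφ = 416.74 / 111300 × 3600 = 13.479″.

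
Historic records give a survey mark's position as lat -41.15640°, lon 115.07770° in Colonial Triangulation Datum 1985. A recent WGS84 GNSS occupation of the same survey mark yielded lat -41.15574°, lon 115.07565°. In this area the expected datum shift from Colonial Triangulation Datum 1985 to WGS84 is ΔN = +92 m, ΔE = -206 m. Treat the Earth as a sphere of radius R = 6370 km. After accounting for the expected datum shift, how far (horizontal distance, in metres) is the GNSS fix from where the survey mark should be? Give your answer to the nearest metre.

39 m

Observed coordinate differences: Δφ = +0.00066°, Δλ = -0.00205°.
Converting to metres (1° lat = 111177 m, cos φ = 0.752916): observed ΔN = 73.4 m, observed ΔE = -171.6 m.
Subtracting the expected shift leaves a residual of 73.4 − (92) = -18.6 m north and -171.6 − (-206) = 34.4 m east.
Residual distance = √((-18.6)² + 34.4²) = 39.1 m.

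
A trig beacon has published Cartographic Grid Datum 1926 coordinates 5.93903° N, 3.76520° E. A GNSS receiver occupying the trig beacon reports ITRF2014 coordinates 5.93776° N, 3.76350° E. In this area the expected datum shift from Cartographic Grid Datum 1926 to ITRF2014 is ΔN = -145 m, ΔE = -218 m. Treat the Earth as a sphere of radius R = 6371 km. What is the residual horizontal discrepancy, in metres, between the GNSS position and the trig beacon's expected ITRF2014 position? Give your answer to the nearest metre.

Observed coordinate differences: Δφ = -0.00127°, Δλ = -0.00170°.
Converting to metres (1° lat = 111195 m, cos φ = 0.994633): observed ΔN = -141.2 m, observed ΔE = -188.0 m.
Subtracting the expected shift leaves a residual of -141.2 − (-145) = 3.8 m north and -188.0 − (-218) = 30.0 m east.
Residual distance = √(3.8² + 30.0²) = 30.2 m.

30 m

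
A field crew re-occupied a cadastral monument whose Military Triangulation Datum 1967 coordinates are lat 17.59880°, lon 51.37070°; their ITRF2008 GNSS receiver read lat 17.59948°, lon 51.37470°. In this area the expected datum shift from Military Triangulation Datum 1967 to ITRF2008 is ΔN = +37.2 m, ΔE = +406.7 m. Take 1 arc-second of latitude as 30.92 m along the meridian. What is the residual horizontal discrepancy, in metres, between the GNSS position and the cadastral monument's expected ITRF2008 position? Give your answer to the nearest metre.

42 m

Observed coordinate differences: Δφ = +0.00068°, Δλ = +0.00400°.
Converting to metres (1° lat = 111312 m, cos φ = 0.953197): observed ΔN = 75.7 m, observed ΔE = 424.4 m.
Subtracting the expected shift leaves a residual of 75.7 − (37.2) = 38.5 m north and 424.4 − (406.7) = 17.7 m east.
Residual distance = √(38.5² + 17.7²) = 42.4 m.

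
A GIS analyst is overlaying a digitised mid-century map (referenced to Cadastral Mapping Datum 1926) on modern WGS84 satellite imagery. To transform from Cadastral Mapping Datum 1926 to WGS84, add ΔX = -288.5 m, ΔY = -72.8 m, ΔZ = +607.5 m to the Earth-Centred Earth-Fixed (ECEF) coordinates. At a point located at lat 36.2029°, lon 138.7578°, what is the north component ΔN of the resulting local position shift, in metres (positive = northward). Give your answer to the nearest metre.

The local north axis is (−sin φ cos λ, −sin φ sin λ, cos φ), giving ΔN = -128.130 + 28.347 + 490.210 = 390.43 m.

ΔN = 390 m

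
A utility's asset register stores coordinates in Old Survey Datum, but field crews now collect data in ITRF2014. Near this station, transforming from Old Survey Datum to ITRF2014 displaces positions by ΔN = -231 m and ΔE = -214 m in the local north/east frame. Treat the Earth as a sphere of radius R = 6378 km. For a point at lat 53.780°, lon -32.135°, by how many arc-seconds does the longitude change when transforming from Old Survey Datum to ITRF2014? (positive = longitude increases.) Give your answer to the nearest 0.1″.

At latitude 53.780°, cos φ = 0.590887.
One radian of longitude at latitude φ spans R cos φ, so Δλ = ΔE / (R cos φ) = -214.0 / (6378000 × 0.590887) = -5.6784e-05 rad = -11.713″.

Δλ = -11.7″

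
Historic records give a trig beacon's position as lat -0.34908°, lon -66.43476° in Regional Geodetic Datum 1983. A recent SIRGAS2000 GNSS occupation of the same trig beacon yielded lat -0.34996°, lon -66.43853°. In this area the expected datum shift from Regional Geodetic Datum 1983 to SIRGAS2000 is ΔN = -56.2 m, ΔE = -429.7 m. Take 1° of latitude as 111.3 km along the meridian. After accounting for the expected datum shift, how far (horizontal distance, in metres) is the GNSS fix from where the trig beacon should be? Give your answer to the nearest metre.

43 m

Observed coordinate differences: Δφ = -0.00088°, Δλ = -0.00377°.
Converting to metres (1° lat = 111300 m, cos φ = 0.999981): observed ΔN = -97.9 m, observed ΔE = -419.6 m.
Subtracting the expected shift leaves a residual of -97.9 − (-56.2) = -41.7 m north and -419.6 − (-429.7) = 10.1 m east.
Residual distance = √((-41.7)² + 10.1²) = 43.0 m.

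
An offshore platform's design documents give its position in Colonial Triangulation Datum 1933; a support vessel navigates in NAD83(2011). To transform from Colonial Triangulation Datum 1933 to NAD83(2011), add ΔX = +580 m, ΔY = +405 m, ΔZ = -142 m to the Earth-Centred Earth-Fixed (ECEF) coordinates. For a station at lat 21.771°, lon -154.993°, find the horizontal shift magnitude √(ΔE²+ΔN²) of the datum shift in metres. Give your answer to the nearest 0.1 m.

175.7 m

The local east axis at (φ, λ) is (−sin λ, cos λ, 0), so ΔE = −sin(-154.993°)·580 + cos(-154.993°)·405 = -121.85 m.
The local north axis is (−sin φ cos λ, −sin φ sin λ, cos φ), giving ΔN = 194.954 + 63.500 − 131.872 = 126.58 m.
Horizontal magnitude = √(ΔE² + ΔN²) = √((-121.85)² + 126.58²) = 175.70 m.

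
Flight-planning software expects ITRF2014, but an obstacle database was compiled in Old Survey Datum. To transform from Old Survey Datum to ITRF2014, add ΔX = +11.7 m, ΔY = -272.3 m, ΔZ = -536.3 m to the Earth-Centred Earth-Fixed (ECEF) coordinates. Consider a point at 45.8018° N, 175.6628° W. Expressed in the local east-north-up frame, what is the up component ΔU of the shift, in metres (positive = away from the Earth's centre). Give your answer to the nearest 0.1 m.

ΔU = -378.3 m

At φ = 45.8018°, λ = -175.6628°: sin φ = 0.716933, cos φ = 0.697143, sin λ = -0.075626, cos λ = -0.997136.
ΔU = cos φ cos λ·ΔX + cos φ sin λ·ΔY + sin φ·ΔZ = (0.697143)(-0.997136)(11.7) + (0.697143)(-0.075626)(-272.3) + (0.716933)(-536.3) = -378.27 m.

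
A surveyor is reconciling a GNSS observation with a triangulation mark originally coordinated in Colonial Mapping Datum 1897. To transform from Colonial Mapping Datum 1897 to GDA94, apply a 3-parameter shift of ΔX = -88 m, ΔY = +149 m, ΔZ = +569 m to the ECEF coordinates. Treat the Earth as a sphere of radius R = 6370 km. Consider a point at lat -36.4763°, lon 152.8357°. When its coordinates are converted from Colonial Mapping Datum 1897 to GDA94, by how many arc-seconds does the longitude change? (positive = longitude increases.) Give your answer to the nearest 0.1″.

sin φ = -0.594490, cos φ = 0.804103, sin λ = 0.456544, cos λ = -0.889701.
East component: ΔE = −sin λ·ΔX + cos λ·ΔY = −(0.456544)(-88) + (-0.889701)(149) = -92.39 m.
1° of latitude spans πR/180 = 111177 m; at latitude φ, 1° of longitude spans that × cos φ = 89398.1 m, so Δλ = -92.39 / 89398.1 × 3600 = -3.720″.

Δλ = -3.7″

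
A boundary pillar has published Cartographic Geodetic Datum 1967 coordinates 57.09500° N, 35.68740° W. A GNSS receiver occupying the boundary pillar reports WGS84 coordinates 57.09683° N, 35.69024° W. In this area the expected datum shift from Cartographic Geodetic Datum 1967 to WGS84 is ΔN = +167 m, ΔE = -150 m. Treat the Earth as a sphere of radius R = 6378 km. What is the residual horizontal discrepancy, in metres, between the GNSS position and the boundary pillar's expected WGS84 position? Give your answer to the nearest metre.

Observed coordinate differences: Δφ = +0.00183°, Δλ = -0.00284°.
Converting to metres (1° lat = 111317 m, cos φ = 0.543248): observed ΔN = 203.7 m, observed ΔE = -171.7 m.
Subtracting the expected shift leaves a residual of 203.7 − (167) = 36.7 m north and -171.7 − (-150) = -21.7 m east.
Residual distance = √(36.7² + (-21.7)²) = 42.7 m.

43 m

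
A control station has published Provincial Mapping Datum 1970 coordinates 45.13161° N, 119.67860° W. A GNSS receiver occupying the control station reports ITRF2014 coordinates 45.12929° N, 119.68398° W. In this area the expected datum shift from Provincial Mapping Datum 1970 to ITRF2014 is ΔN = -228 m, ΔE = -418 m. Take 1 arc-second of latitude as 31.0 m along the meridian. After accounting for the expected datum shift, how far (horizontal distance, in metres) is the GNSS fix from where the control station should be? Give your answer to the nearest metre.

31 m

Observed coordinate differences: Δφ = -0.00232°, Δλ = -0.00538°.
Converting to metres (1° lat = 111600 m, cos φ = 0.705481): observed ΔN = -258.9 m, observed ΔE = -423.6 m.
Subtracting the expected shift leaves a residual of -258.9 − (-228) = -30.9 m north and -423.6 − (-418) = -5.6 m east.
Residual distance = √((-30.9)² + (-5.6)²) = 31.4 m.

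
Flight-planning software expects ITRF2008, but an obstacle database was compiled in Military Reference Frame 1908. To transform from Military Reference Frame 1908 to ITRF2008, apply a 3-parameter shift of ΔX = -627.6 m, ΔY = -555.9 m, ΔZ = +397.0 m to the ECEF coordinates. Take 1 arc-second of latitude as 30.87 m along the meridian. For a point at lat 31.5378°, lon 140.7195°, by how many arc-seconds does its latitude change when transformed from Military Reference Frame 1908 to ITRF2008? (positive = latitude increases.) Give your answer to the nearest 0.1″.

Δφ = 8.7″

sin φ = 0.523061, cos φ = 0.852295, sin λ = 0.633117, cos λ = -0.774056.
North component: ΔN = −sin φ cos λ·ΔX − sin φ sin λ·ΔY + cos φ·ΔZ = −(0.523061)(-0.774056)(-627.6) − (0.523061)(0.633117)(-555.9) + (0.852295)(397.0) = 268.35 m.
1° of latitude spans 3600 × 30.87 = 111132 m, so Δφ = 268.35 / 111132 × 3600 = 8.693″.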